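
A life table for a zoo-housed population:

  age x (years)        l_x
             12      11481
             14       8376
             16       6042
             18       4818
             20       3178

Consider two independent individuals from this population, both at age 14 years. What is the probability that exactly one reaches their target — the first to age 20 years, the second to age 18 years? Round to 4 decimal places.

0.5181

p₁ = l_20/l_14 = 3178/8376 = 0.379417; p₂ = l_18/l_14 = 4818/8376 = 0.575215.
P(exactly one) = p₁(1−p₂) + (1−p₁)p₂ = 0.161171 + 0.356969 = 0.518139.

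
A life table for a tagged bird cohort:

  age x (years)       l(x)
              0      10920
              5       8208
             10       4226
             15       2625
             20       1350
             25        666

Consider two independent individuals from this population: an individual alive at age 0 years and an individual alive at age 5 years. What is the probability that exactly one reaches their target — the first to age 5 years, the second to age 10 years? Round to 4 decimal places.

p₁ = l(5)/l(0) = 8208/10920 = 0.751648; p₂ = l(10)/l(5) = 4226/8208 = 0.514864.
P(exactly one) = p₁(1−p₂) + (1−p₁)p₂ = 0.364652 + 0.127868 = 0.492519.

0.4925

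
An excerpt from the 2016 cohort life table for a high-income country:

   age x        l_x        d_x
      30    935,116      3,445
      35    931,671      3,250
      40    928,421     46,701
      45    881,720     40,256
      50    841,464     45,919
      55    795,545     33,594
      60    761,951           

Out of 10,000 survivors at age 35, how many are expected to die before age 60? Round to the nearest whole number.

1822

The relevant probability is 1 − 761,951/931,671 = 0.182167.
Expected number = 10,000 × 0.182167 = 1822.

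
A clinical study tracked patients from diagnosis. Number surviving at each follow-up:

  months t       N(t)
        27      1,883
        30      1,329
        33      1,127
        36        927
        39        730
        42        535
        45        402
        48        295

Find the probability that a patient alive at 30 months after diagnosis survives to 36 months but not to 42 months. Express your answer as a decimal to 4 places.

This is the probability of reaching 36 but not 42, conditional on being alive at 30: (N(36) − N(42)) / N(30).
= (927 − 535) / 1,329 = 392 / 1,329 = 0.294959.

0.2950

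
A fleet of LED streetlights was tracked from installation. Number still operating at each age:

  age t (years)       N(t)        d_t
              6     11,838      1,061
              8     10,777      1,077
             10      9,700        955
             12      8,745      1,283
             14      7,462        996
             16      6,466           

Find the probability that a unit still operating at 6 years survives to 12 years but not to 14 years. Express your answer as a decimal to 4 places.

This is the probability of reaching 12 but not 14, conditional on being operational at 6: (N(12) − N(14)) / N(6).
= (8,745 − 7,462) / 11,838 = 1,283 / 11,838 = 0.108380.

0.1084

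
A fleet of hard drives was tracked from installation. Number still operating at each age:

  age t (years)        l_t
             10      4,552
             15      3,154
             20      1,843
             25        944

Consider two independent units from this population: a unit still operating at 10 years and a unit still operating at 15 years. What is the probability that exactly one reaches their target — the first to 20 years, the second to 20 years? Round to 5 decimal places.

p₁ = l_20/l_10 = 1,843/4,552 = 0.404877; p₂ = l_20/l_15 = 1,843/3,154 = 0.584337.
P(exactly one) = p₁(1−p₂) + (1−p₁)p₂ = 0.168292 + 0.347752 = 0.516045.

0.51604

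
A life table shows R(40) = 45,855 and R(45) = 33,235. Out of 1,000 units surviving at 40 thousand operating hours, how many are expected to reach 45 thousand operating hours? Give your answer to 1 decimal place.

The relevant probability is 33,235/45,855 = 0.724785.
Expected number = 1,000 × 0.724785 = 724.8.

724.8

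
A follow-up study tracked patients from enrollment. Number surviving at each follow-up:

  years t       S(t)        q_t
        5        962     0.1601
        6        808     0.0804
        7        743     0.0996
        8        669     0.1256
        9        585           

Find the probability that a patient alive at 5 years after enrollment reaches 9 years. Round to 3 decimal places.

0.608

The conditional survival probability is S(9)/S(5) = 585/962 = 0.608108.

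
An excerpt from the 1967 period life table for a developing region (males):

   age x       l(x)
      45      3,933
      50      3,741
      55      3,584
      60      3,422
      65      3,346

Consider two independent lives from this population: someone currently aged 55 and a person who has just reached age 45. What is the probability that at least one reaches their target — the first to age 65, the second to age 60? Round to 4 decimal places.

0.9914

p₁ = l(65)/l(55) = 3,346/3,584 = 0.933594; p₂ = l(60)/l(45) = 3,422/3,933 = 0.870074.
P(at least one) = 1 − (1−p₁)(1−p₂) = 1 − 0.066406 × 0.129926 = 0.991372.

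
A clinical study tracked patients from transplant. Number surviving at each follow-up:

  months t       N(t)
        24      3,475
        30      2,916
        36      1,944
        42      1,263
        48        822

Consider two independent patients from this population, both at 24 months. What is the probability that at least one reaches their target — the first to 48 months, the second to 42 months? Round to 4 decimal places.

p₁ = N(48)/N(24) = 822/3,475 = 0.236547; p₂ = N(42)/N(24) = 1,263/3,475 = 0.363453.
P(at least one) = 1 − (1−p₁)(1−p₂) = 1 − 0.763453 × 0.636547 = 0.514026.

0.5140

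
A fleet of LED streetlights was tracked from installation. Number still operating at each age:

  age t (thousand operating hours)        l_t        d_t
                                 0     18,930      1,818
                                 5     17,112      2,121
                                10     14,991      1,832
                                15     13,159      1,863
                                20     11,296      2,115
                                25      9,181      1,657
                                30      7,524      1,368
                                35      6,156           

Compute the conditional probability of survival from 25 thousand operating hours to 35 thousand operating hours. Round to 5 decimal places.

The conditional survival probability is l_35/l_25 = 6,156/9,181 = 0.670515.

0.67052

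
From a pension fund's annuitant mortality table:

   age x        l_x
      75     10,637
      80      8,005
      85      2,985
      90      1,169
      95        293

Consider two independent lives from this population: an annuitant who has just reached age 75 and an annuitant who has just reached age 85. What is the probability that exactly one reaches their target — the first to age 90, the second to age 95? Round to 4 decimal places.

p₁ = l_90/l_75 = 1,169/10,637 = 0.109899; p₂ = l_95/l_85 = 293/2,985 = 0.098157.
P(exactly one) = p₁(1−p₂) + (1−p₁)p₂ = 0.099112 + 0.087370 = 0.186481.

0.1865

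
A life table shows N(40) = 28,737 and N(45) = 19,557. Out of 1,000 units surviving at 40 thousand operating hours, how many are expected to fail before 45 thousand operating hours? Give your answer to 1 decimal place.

319.4

The relevant probability is 1 − 19,557/28,737 = 0.319449.
Expected number = 1,000 × 0.319449 = 319.4.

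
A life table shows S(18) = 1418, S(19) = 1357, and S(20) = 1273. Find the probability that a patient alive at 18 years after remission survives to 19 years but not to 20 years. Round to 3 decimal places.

This is the probability of reaching 19 but not 20, conditional on being alive at 18: (S(19) − S(20)) / S(18).
= (1357 − 1273) / 1418 = 84 / 1418 = 0.059238.

0.059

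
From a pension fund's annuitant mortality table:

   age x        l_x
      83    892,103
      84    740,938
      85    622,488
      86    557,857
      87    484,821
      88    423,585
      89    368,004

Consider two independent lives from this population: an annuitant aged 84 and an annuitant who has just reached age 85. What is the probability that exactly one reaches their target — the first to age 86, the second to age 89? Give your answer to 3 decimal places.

0.454

p₁ = l_86/l_84 = 557,857/740,938 = 0.752906; p₂ = l_89/l_85 = 368,004/622,488 = 0.591182.
P(exactly one) = p₁(1−p₂) + (1−p₁)p₂ = 0.307802 + 0.146078 = 0.453879.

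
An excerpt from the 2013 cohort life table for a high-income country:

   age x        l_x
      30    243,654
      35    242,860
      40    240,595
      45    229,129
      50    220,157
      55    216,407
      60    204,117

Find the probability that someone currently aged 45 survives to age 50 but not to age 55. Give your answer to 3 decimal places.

This is the probability of reaching 50 but not 55, conditional on being alive at 45: (l_50 − l_55) / l_45.
= (220,157 − 216,407) / 229,129 = 3,750 / 229,129 = 0.016366.

0.016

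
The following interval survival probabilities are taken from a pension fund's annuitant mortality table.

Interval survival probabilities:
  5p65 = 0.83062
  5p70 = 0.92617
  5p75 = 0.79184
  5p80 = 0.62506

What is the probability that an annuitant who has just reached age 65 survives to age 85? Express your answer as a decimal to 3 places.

0.381

20p65 = 0.83062 × 0.92617 × 0.79184 × 0.62506.
= 0.380761.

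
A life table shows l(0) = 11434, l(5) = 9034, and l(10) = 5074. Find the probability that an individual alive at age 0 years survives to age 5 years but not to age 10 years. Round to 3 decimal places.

0.346

This is the probability of reaching 5 but not 10, conditional on being alive at 0: (l(5) − l(10)) / l(0).
= (9034 − 5074) / 11434 = 3960 / 11434 = 0.346335.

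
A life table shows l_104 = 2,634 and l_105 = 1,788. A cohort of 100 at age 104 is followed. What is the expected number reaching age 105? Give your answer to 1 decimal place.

The relevant probability is 1,788/2,634 = 0.678815.
Expected number = 100 × 0.678815 = 67.9.

67.9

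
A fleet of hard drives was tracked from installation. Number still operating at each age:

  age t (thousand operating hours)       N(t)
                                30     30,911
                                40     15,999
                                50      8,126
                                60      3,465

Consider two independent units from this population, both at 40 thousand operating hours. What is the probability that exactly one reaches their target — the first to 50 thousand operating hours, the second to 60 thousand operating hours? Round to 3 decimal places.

0.504

p₁ = N(50)/N(40) = 8,126/15,999 = 0.507907; p₂ = N(60)/N(40) = 3,465/15,999 = 0.216576.
P(exactly one) = p₁(1−p₂) + (1−p₁)p₂ = 0.397907 + 0.106576 = 0.504482.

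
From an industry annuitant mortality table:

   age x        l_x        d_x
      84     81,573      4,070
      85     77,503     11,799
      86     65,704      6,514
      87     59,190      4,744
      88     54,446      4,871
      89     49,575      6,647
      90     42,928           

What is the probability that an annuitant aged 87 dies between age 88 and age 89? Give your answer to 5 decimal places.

We want 1|1q87 = (l_88 − l_89)/l_87.
This is the probability of reaching 88 but not 89, conditional on being alive at 87: (l_88 − l_89) / l_87.
= (54,446 − 49,575) / 59,190 = 4,871 / 59,190 = 0.082294.

0.08229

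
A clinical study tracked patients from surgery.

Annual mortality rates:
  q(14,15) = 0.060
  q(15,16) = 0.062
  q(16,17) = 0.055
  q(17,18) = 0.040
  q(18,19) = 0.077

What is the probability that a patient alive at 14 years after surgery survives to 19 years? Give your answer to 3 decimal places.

0.738

Chaining the interval survival probabilities: (1 − 0.060) × (1 − 0.062) × (1 − 0.055) × (1 − 0.040) × (1 − 0.077).
= 0.940 × 0.938 × 0.945 × 0.960 × 0.923 = 0.738304.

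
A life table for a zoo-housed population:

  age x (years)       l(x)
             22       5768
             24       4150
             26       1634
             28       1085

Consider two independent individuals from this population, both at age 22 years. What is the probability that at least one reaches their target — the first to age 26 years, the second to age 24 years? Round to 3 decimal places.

0.799

p₁ = l(26)/l(22) = 1634/5768 = 0.283287; p₂ = l(24)/l(22) = 4150/5768 = 0.719487.
P(at least one) = 1 − (1−p₁)(1−p₂) = 1 − 0.716713 × 0.280513 = 0.798953.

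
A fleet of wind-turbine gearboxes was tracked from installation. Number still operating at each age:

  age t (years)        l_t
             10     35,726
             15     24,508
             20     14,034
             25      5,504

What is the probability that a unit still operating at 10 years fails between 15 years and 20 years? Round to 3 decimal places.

0.293

This is the probability of reaching 15 but not 20, conditional on being operational at 10: (l_15 − l_20) / l_10.
= (24,508 − 14,034) / 35,726 = 10,474 / 35,726 = 0.293176.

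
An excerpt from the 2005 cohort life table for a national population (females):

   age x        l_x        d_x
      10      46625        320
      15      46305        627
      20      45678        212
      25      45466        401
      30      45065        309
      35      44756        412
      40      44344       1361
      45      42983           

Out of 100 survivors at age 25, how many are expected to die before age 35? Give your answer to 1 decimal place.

1.6

The relevant probability is 1 − 44756/45466 = 0.015616.
Expected number = 100 × 0.015616 = 1.6.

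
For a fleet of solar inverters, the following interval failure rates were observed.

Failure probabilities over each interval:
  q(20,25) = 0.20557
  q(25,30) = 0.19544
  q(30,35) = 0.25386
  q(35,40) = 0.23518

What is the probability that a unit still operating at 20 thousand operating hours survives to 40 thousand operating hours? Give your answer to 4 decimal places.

Survival from 20 to 40 is the product of surviving each interval: (1 − 0.20557) × (1 − 0.19544) × (1 − 0.25386) × (1 − 0.23518).
= 0.79443 × 0.80456 × 0.74614 × 0.76482 = 0.364749.

0.3647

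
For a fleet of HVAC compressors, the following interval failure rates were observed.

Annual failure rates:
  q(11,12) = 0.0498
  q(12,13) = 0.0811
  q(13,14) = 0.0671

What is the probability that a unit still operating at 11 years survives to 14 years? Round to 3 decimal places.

Survival from 11 to 14 is the product of surviving each interval: (1 − 0.0498) × (1 − 0.0811) × (1 − 0.0671).
= 0.9502 × 0.9189 × 0.9329 = 0.814551.

0.815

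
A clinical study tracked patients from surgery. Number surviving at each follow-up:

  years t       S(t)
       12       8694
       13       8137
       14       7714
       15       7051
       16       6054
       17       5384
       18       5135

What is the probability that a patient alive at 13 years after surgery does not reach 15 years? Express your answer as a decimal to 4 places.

P(die before 15 | alive at 13) = 1 − S(15)/S(13) = 1 − 7051/8137 = (1086)/8137 = 0.133464.

0.1335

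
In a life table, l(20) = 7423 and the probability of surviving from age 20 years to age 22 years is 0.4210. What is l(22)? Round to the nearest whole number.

3125

l(22) = l(20) × p = 7423 × 0.4210 = 3125.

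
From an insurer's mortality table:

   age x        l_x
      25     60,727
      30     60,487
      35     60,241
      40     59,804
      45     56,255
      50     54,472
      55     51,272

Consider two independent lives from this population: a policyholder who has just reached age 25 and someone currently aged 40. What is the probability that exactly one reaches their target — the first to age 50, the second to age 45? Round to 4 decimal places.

0.1501

p₁ = l_50/l_25 = 54,472/60,727 = 0.896998; p₂ = l_45/l_40 = 56,255/59,804 = 0.940656.
P(exactly one) = p₁(1−p₂) + (1−p₁)p₂ = 0.053231 + 0.096889 = 0.150121.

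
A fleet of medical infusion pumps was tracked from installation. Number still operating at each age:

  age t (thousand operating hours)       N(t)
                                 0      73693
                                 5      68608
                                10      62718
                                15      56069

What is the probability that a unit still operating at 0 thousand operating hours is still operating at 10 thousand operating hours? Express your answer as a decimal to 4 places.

The conditional survival probability is N(10)/N(0) = 62718/73693 = 0.851071.

0.8511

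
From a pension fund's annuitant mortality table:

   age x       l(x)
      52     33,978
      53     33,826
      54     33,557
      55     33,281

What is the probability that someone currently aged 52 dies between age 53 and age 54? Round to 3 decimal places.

This is the probability of reaching 53 but not 54, conditional on being alive at 52: (l(53) − l(54)) / l(52).
= (33,826 − 33,557) / 33,978 = 269 / 33,978 = 0.007917.

0.008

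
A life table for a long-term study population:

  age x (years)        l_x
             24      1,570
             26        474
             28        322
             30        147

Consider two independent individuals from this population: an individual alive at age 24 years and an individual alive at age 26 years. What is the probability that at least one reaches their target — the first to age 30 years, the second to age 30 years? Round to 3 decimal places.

p₁ = l_30/l_24 = 147/1,570 = 0.093631; p₂ = l_30/l_26 = 147/474 = 0.310127.
P(at least one) = 1 − (1−p₁)(1−p₂) = 1 − 0.906369 × 0.689873 = 0.374720.

0.375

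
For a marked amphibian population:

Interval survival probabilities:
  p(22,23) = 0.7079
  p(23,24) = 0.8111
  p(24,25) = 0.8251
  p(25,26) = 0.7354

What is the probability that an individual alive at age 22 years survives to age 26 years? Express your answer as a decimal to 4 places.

0.3484

P(survive 22→26) = 0.7079 × 0.8111 × 0.8251 × 0.7354.
= 0.348399.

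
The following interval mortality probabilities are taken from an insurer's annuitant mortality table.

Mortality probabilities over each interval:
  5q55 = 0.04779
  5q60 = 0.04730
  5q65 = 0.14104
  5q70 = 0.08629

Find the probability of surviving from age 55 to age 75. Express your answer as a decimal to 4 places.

Survival from 55 to 75 is the product of surviving each interval: (1 − 0.04779) × (1 − 0.04730) × (1 − 0.14104) × (1 − 0.08629).
= 0.95221 × 0.95270 × 0.85896 × 0.91371 = 0.711984.

0.7120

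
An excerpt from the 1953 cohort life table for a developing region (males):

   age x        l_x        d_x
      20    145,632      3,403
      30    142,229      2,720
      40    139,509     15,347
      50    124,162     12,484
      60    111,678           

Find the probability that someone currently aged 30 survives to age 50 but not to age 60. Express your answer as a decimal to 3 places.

We want 20|10q30 = (l_50 − l_60)/l_30.
This is the probability of reaching 50 but not 60, conditional on being alive at 30: (l_50 − l_60) / l_30.
= (124,162 − 111,678) / 142,229 = 12,484 / 142,229 = 0.087774.

0.088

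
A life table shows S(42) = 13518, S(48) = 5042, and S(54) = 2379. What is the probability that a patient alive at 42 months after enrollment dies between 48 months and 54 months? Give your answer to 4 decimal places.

This is the probability of reaching 48 but not 54, conditional on being alive at 42: (S(48) − S(54)) / S(42).
= (5042 − 2379) / 13518 = 2663 / 13518 = 0.196997.

0.1970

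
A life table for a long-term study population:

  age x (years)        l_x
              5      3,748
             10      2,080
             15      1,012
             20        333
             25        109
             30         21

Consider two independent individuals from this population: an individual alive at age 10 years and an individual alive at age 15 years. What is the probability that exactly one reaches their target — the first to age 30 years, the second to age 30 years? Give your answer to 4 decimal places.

0.0304

p₁ = l_30/l_10 = 21/2,080 = 0.010096; p₂ = l_30/l_15 = 21/1,012 = 0.020751.
P(exactly one) = p₁(1−p₂) + (1−p₁)p₂ = 0.009886 + 0.020541 = 0.030428.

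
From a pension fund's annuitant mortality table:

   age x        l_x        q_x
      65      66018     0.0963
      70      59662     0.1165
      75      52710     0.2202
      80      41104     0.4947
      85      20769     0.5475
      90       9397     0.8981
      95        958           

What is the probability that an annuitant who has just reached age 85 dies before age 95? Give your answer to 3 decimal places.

P(die before 95 | alive at 85) = 1 − l_95/l_85 = 1 − 958/20769 = (19811)/20769 = 0.953874.

0.954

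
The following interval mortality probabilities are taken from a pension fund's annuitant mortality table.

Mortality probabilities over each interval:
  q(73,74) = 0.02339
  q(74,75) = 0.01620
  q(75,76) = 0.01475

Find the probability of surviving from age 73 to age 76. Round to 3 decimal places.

Survival from 73 to 76 is the product of surviving each interval: (1 − 0.02339) × (1 − 0.01620) × (1 − 0.01475).
= 0.97661 × 0.98380 × 0.98525 = 0.946617.

0.947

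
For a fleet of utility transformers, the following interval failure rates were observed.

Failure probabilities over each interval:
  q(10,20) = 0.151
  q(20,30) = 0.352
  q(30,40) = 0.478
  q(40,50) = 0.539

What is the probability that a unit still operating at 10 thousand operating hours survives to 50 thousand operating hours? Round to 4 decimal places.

0.1324

The overall survival probability is (1 − 0.151) × (1 − 0.352) × (1 − 0.478) × (1 − 0.539).
= 0.849 × 0.648 × 0.522 × 0.461 = 0.132390.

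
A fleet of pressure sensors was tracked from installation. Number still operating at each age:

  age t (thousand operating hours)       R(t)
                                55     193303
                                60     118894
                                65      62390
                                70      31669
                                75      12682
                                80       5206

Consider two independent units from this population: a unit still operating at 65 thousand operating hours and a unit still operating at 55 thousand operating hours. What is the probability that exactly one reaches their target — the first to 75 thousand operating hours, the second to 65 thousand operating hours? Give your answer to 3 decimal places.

p₁ = R(75)/R(65) = 12682/62390 = 0.203270; p₂ = R(65)/R(55) = 62390/193303 = 0.322758.
P(exactly one) = p₁(1−p₂) + (1−p₁)p₂ = 0.137663 + 0.257151 = 0.394814.

0.395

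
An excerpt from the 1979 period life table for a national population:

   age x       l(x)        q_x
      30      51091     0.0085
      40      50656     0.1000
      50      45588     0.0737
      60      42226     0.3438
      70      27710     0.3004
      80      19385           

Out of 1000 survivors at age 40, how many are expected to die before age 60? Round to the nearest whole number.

The relevant probability is 1 − 42226/50656 = 0.166417.
Expected number = 1000 × 0.166417 = 166.

166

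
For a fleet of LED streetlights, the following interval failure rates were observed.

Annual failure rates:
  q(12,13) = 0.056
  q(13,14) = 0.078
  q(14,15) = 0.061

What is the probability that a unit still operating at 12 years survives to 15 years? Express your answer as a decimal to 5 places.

P(survive 12→15) = (1 − 0.056) × (1 − 0.078) × (1 − 0.061).
= 0.944 × 0.922 × 0.939 = 0.817276.

0.81728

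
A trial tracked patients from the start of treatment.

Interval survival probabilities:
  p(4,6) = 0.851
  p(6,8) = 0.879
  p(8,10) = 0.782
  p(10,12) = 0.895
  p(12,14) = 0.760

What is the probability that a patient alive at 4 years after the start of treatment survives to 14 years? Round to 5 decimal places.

Chaining the interval survival probabilities: 0.851 × 0.879 × 0.782 × 0.895 × 0.760.
= 0.397889.

0.39789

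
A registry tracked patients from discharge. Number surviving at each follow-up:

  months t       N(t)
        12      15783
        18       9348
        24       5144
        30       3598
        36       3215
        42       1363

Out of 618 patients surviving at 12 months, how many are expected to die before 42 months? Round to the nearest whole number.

565

The relevant probability is 1 − 1363/15783 = 0.913641.
Expected number = 618 × 0.913641 = 565.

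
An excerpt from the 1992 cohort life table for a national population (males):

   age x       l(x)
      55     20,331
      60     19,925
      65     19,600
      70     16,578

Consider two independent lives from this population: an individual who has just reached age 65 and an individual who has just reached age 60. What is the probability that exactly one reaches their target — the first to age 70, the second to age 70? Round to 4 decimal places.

0.2704

p₁ = l(70)/l(65) = 16,578/19,600 = 0.845816; p₂ = l(70)/l(60) = 16,578/19,925 = 0.832020.
P(exactly one) = p₁(1−p₂) + (1−p₁)p₂ = 0.142080 + 0.128284 = 0.270364.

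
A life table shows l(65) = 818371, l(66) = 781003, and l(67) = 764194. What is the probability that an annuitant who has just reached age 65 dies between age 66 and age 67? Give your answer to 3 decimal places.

0.021

This is the probability of reaching 66 but not 67, conditional on being alive at 65: (l(66) − l(67)) / l(65).
= (781003 − 764194) / 818371 = 16809 / 818371 = 0.020540.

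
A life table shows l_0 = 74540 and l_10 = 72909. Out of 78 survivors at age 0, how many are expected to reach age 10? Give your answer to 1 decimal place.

76.3

The relevant probability is 72909/74540 = 0.978119.
Expected number = 78 × 0.978119 = 76.3.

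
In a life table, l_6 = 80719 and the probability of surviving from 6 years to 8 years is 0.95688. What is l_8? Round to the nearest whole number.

77238

l_8 = l_6 × p = 80719 × 0.95688 = 77238.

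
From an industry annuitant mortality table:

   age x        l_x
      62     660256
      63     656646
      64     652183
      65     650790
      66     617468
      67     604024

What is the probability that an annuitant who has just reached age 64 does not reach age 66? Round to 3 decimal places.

P(die before 66 | alive at 64) = 1 − l_66/l_64 = 1 − 617468/652183 = (34715)/652183 = 0.053229.

0.053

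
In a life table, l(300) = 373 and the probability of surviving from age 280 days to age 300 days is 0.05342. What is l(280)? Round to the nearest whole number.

6982

l(280) = l(300) / p = 373 / 0.05342 = 6982.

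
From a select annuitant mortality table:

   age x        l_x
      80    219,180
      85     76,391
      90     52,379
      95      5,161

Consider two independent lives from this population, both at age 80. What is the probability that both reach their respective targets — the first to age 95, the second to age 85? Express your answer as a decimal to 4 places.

p₁ = l_95/l_80 = 5,161/219,180 = 0.023547; p₂ = l_85/l_80 = 76,391/219,180 = 0.348531.
P(both) = p₁ × p₂ = 0.023547 × 0.348531 = 0.008207.

0.0082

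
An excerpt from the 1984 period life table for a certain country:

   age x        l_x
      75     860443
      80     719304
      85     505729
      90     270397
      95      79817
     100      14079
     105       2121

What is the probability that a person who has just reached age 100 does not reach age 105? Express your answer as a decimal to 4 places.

0.8494

P(die before 105 | alive at 100) = 1 − l_105/l_100 = 1 − 2121/14079 = (11958)/14079 = 0.849350.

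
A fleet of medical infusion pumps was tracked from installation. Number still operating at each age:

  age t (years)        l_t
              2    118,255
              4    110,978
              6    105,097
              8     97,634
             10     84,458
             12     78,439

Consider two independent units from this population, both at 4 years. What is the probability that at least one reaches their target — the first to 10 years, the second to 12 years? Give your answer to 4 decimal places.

p₁ = l_10/l_4 = 84,458/110,978 = 0.761034; p₂ = l_12/l_4 = 78,439/110,978 = 0.706798.
P(at least one) = 1 − (1−p₁)(1−p₂) = 1 − 0.238966 × 0.293202 = 0.929935.

0.9299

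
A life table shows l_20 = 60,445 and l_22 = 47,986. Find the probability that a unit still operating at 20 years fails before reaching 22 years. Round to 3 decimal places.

P(fail before 22 | operational at 20) = 1 − l_22/l_20 = 1 − 47,986/60,445 = (12,459)/60,445 = 0.206121.

0.206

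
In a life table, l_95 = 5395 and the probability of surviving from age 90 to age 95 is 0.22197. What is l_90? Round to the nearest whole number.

l_90 = l_95 / p = 5395 / 0.22197 = 24305.

24305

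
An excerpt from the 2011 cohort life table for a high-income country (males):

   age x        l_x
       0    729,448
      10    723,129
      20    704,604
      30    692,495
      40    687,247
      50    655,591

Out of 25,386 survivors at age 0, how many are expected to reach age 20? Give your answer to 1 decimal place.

24521.4

The relevant probability is 704,604/729,448 = 0.965941.
Expected number = 25,386 × 0.965941 = 24521.4.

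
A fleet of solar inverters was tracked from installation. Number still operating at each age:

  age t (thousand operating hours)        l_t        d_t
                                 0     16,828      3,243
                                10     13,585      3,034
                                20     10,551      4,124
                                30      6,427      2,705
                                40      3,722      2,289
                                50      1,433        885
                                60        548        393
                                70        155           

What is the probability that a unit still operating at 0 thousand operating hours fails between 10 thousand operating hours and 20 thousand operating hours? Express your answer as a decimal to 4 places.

This is the probability of reaching 10 but not 20, conditional on being operational at 0: (l_10 − l_20) / l_0.
= (13,585 − 10,551) / 16,828 = 3,034 / 16,828 = 0.180295.

0.1803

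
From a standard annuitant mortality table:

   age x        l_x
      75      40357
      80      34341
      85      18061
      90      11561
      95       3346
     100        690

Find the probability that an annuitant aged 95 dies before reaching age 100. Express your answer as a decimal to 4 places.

0.7938

P(die before 100 | alive at 95) = 1 − l_100/l_95 = 1 − 690/3346 = (2656)/3346 = 0.793784.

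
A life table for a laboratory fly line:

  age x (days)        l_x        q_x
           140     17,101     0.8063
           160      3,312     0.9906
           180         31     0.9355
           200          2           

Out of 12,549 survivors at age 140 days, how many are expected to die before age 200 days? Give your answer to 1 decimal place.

12547.5

The relevant probability is 1 − 2/17,101 = 0.999883.
Expected number = 12,549 × 0.999883 = 12547.5.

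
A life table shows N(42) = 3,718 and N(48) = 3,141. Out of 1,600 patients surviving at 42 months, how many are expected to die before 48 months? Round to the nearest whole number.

The relevant probability is 1 − 3,141/3,718 = 0.155191.
Expected number = 1,600 × 0.155191 = 248.

248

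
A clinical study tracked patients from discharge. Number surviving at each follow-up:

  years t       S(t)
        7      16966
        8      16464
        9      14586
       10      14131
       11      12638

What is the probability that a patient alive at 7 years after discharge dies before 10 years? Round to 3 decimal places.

0.167

P(die before 10 | alive at 7) = 1 − S(10)/S(7) = 1 − 14131/16966 = (2835)/16966 = 0.167099.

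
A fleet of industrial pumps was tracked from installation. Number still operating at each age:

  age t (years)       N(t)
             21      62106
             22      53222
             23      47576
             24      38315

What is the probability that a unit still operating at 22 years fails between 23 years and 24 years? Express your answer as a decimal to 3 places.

0.174

This is the probability of reaching 23 but not 24, conditional on being operational at 22: (N(23) − N(24)) / N(22).
= (47576 − 38315) / 53222 = 9261 / 53222 = 0.174007.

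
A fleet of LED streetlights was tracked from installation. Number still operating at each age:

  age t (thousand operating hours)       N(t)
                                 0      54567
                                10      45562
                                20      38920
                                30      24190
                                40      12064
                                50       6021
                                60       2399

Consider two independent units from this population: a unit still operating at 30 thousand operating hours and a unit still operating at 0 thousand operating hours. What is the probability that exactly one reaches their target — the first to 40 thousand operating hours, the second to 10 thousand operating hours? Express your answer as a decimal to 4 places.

0.5009

p₁ = N(40)/N(30) = 12064/24190 = 0.498718; p₂ = N(10)/N(0) = 45562/54567 = 0.834974.
P(exactly one) = p₁(1−p₂) + (1−p₁)p₂ = 0.082301 + 0.418557 = 0.500859.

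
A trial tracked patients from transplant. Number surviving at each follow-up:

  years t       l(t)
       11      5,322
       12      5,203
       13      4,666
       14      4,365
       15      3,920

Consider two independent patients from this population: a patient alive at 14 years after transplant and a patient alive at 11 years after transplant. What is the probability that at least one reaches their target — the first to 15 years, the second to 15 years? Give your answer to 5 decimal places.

p₁ = l(15)/l(14) = 3,920/4,365 = 0.898053; p₂ = l(15)/l(11) = 3,920/5,322 = 0.736565.
P(at least one) = 1 − (1−p₁)(1−p₂) = 1 − 0.101947 × 0.263435 = 0.973144.

0.97314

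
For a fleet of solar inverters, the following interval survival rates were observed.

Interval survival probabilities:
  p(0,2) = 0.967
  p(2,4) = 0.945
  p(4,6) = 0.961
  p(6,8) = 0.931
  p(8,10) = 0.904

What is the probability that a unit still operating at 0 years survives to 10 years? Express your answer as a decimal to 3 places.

Survival from 0 to 10 is the product of surviving each interval: 0.967 × 0.945 × 0.961 × 0.931 × 0.904.
= 0.739094.

0.739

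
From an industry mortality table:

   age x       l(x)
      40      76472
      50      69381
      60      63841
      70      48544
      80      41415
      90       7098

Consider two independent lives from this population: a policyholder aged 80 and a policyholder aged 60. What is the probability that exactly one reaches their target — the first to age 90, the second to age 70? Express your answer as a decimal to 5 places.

p₁ = l(90)/l(80) = 7098/41415 = 0.171387; p₂ = l(70)/l(60) = 48544/63841 = 0.760389.
P(exactly one) = p₁(1−p₂) + (1−p₁)p₂ = 0.041066 + 0.630068 = 0.671134.

0.67113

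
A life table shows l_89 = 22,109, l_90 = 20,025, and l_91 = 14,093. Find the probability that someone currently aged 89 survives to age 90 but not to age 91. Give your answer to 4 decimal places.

We want 1|1q89 = (l_90 − l_91)/l_89.
This is the probability of reaching 90 but not 91, conditional on being alive at 89: (l_90 − l_91) / l_89.
= (20,025 − 14,093) / 22,109 = 5,932 / 22,109 = 0.268307.

0.2683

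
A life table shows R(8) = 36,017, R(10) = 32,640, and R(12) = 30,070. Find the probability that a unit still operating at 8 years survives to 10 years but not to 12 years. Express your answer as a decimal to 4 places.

This is the probability of reaching 10 but not 12, conditional on being operational at 8: (R(10) − R(12)) / R(8).
= (32,640 − 30,070) / 36,017 = 2,570 / 36,017 = 0.071355.

0.0714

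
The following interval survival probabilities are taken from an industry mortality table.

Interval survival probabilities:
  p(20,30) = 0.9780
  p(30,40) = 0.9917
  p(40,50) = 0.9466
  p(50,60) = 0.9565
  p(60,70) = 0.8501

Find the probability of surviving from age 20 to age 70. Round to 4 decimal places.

0.7465

Chaining the interval survival probabilities: 0.9780 × 0.9917 × 0.9466 × 0.9565 × 0.8501.
= 0.746519.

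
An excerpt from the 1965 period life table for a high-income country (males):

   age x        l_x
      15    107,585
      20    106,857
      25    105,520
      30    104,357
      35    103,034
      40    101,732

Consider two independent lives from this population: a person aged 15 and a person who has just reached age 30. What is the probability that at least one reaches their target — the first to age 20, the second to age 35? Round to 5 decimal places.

0.99991

p₁ = l_20/l_15 = 106,857/107,585 = 0.993233; p₂ = l_35/l_30 = 103,034/104,357 = 0.987322.
P(at least one) = 1 − (1−p₁)(1−p₂) = 1 − 0.006767 × 0.012678 = 0.999914.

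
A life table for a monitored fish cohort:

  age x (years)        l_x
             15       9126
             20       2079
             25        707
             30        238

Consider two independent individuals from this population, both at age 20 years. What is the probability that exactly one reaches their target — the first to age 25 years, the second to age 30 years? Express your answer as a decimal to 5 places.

p₁ = l_25/l_20 = 707/2079 = 0.340067; p₂ = l_30/l_20 = 238/2079 = 0.114478.
P(exactly one) = p₁(1−p₂) + (1−p₁)p₂ = 0.301137 + 0.075548 = 0.376685.

0.37668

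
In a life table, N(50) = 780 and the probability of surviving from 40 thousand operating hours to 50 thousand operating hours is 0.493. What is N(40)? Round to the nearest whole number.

1582

N(40) = N(50) / p = 780 / 0.493 = 1582.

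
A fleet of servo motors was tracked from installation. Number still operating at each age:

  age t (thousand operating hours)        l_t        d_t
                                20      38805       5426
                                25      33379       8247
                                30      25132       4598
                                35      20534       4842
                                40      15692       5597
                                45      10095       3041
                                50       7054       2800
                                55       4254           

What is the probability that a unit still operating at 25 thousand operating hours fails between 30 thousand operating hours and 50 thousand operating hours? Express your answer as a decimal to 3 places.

This is the probability of reaching 30 but not 50, conditional on being operational at 25: (l_30 − l_50) / l_25.
= (25132 − 7054) / 33379 = 18078 / 33379 = 0.541598.

0.542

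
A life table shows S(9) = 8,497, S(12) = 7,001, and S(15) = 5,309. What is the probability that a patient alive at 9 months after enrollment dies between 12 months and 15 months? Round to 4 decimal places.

0.1991

This is the probability of reaching 12 but not 15, conditional on being alive at 9: (S(12) − S(15)) / S(9).
= (7,001 − 5,309) / 8,497 = 1,692 / 8,497 = 0.199129.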